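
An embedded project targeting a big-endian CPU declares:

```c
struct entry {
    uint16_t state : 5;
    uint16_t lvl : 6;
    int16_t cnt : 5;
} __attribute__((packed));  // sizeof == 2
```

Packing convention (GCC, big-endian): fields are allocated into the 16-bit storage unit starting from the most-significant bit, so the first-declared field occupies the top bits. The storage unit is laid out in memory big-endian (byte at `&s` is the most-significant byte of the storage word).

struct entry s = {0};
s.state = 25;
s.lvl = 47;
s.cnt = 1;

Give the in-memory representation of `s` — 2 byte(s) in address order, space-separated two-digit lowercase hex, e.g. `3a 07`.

[11+:5] state=25 & 0x1f = 0x19; word=0xc800
[5+:6] lvl=47 & 0x3f = 0x2f; word=0xcde0
[0+:5] cnt=1 & 0x1f = 0x1; word=0xcde1
word = 0xcde1 → big-endian bytes:
  [0]=0xcd  [1]=0xe1

cd e1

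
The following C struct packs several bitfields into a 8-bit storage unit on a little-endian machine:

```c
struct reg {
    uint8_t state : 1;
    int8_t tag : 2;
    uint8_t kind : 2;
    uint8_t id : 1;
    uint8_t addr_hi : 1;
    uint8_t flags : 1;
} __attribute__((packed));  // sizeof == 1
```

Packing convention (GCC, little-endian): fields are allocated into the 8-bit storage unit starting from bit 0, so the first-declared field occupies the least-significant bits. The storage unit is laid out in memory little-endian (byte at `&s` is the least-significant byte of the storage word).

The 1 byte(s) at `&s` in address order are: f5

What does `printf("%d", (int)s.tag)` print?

-2

[0]=0xf5 (little-endian) → word 0xf5
state:1 @ bit 0 → (0xf5>>0)&0x1 = 0x1
tag:2 @ bit 1 → (0xf5>>1)&0x3 = 0x2  ←
kind:2 @ bit 3 → (0xf5>>3)&0x3 = 0x2
id:1 @ bit 5 → (0xf5>>5)&0x1 = 0x1
addr_hi:1 @ bit 6 → (0xf5>>6)&0x1 = 0x1
flags:1 @ bit 7 → (0xf5>>7)&0x1 = 0x1
tag signed 2b, MSB=1: 2 - 4 = -2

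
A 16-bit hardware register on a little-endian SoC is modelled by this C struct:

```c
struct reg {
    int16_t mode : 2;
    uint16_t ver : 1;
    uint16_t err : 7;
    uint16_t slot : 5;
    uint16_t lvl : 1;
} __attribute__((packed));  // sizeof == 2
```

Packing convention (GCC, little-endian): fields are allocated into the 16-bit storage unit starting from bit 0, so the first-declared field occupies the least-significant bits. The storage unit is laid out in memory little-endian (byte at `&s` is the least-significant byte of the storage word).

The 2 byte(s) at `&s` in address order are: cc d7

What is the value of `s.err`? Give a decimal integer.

[0]=0xcc [1]=0xd7 (little-endian) → word 0xd7cc
mode [0+:2] = (word>>0) & 0x3 = 0
ver [2+:1] = (word>>2) & 0x1 = 1
err [3+:7] = (word>>3) & 0x7f = 121  ←
slot [10+:5] = (word>>10) & 0x1f = 21
lvl [15+:1] = (word>>15) & 0x1 = 1

121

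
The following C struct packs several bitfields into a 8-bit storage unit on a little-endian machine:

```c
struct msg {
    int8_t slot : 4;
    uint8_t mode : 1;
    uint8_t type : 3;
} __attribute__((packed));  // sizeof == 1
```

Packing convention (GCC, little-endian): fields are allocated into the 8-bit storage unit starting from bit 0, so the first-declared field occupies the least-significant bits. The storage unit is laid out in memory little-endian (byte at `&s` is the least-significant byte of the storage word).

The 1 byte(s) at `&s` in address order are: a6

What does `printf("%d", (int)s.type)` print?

5

[0]=0xa6 (little-endian) → word 0xa6
slot [0+:4] = (word>>0) & 0xf = 6
mode [4+:1] = (word>>4) & 0x1 = 0
type [5+:3] = (word>>5) & 0x7 = 5  ←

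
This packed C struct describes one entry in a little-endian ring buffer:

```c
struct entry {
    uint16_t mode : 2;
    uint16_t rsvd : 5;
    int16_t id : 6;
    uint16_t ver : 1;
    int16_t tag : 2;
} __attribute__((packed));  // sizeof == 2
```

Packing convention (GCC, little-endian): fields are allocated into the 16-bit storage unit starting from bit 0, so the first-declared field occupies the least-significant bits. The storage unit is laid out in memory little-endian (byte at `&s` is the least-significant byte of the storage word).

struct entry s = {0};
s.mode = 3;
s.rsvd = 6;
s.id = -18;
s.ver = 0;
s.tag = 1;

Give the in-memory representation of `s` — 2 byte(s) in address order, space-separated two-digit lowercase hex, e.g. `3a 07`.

mode:2 = 3 → 0x3 << 0 → word 0x0003
rsvd:5 = 6 → 0x6 << 2 → word 0x001b
id:6 = -18 → 0x2e << 7 → word 0x171b
ver:1 = 0 → 0x0 << 13 → word 0x171b
tag:2 = 1 → 0x1 << 14 → word 0x571b
word = 0x571b → little-endian bytes:
  [0]=0x1b  [1]=0x57

1b 57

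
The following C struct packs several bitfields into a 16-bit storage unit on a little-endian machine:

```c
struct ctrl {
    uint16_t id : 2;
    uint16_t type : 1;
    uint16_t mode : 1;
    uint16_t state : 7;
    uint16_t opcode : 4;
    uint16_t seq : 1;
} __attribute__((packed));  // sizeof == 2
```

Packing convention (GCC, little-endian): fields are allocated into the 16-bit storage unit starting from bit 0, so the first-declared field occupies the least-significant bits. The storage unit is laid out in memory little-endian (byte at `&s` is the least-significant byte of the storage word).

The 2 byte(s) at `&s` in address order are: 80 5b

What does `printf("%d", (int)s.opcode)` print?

[0]=0x80 [1]=0x5b (little-endian) → word 0x5b80
id [0+:2] = (word>>0) & 0x3 = 0
type [2+:1] = (word>>2) & 0x1 = 0
mode [3+:1] = (word>>3) & 0x1 = 0
state [4+:7] = (word>>4) & 0x7f = 56
opcode [11+:4] = (word>>11) & 0xf = 11  ←
seq [15+:1] = (word>>15) & 0x1 = 0

11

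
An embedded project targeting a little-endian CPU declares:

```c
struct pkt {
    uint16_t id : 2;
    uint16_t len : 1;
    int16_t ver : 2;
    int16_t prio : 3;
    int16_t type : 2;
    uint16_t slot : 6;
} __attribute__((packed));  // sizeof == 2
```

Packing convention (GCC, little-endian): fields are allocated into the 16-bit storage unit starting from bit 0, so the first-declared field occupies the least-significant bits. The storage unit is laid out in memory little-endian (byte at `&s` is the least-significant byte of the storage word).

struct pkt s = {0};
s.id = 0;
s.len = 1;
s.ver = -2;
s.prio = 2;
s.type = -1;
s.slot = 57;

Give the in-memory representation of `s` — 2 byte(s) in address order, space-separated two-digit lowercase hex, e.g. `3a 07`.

54 e7

[0+:2] id=0 & 0x3 = 0x0; word=0x0000
[2+:1] len=1 & 0x1 = 0x1; word=0x0004
[3+:2] ver=-2 & 0x3 = 0x2; word=0x0014
[5+:3] prio=2 & 0x7 = 0x2; word=0x0054
[8+:2] type=-1 & 0x3 = 0x3; word=0x0354
[10+:6] slot=57 & 0x3f = 0x39; word=0xe754
word = 0xe754 → little-endian bytes:
  [0]=0x54  [1]=0xe7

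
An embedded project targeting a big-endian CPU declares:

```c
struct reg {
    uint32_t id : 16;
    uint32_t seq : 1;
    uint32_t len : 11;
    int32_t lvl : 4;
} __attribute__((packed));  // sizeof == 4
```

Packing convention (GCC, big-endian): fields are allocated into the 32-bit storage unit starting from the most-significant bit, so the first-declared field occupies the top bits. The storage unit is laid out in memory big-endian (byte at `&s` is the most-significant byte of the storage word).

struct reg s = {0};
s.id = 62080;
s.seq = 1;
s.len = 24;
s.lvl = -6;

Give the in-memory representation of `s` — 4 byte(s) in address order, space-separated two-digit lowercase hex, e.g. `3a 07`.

id:16 = 62080 → 0xf280 << 16 → word 0xf2800000
seq:1 = 1 → 0x1 << 15 → word 0xf2808000
len:11 = 24 → 0x18 << 4 → word 0xf2808180
lvl:4 = -6 → 0xa << 0 → word 0xf280818a
word = 0xf280818a → big-endian bytes:
  [0]=0xf2  [1]=0x80  [2]=0x81  [3]=0x8a

f2 80 81 8a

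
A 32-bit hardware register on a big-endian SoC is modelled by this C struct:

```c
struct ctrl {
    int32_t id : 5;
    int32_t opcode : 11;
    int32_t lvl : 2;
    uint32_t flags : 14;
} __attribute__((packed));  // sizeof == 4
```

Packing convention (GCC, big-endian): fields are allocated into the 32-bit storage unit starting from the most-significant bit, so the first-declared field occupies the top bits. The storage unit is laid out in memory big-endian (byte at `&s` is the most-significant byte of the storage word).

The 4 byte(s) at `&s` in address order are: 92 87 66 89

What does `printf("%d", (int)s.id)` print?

[0]=0x92 [1]=0x87 [2]=0x66 [3]=0x89 (big-endian) → word 0x92876689
id [27+:5] = (word>>27) & 0x1f = 18  ←
opcode [16+:11] = (word>>16) & 0x7ff = 647
lvl [14+:2] = (word>>14) & 0x3 = 1
flags [0+:14] = (word>>0) & 0x3fff = 9865
id signed 5b, MSB=1: 18 - 32 = -14

-14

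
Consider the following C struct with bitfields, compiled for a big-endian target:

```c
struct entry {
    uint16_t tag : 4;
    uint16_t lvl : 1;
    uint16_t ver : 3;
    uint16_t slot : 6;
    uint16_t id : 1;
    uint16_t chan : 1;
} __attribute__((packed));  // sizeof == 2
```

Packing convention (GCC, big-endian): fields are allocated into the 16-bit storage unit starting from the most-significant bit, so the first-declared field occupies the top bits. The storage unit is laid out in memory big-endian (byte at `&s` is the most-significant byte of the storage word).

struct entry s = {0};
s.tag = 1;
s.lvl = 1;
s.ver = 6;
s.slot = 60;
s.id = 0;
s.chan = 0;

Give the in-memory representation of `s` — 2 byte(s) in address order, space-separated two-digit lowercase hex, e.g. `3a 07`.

1e f0

tag:4 = 1 → 0x1 << 12 → word 0x1000
lvl:1 = 1 → 0x1 << 11 → word 0x1800
ver:3 = 6 → 0x6 << 8 → word 0x1e00
slot:6 = 60 → 0x3c << 2 → word 0x1ef0
id:1 = 0 → 0x0 << 1 → word 0x1ef0
chan:1 = 0 → 0x0 << 0 → word 0x1ef0
word = 0x1ef0 → big-endian bytes:
  [0]=0x1e  [1]=0xf0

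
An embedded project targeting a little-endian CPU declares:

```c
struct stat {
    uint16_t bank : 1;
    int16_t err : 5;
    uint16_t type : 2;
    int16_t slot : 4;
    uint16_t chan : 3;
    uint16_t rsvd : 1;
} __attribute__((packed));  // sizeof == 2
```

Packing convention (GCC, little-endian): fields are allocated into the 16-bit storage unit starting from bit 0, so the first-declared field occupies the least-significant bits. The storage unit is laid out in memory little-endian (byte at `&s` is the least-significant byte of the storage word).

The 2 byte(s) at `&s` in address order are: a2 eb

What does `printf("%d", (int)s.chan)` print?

[0]=0xa2 [1]=0xeb (little-endian) → word 0xeba2
bank:1 @ bit 0 → (0xeba2>>0)&0x1 = 0x0
err:5 @ bit 1 → (0xeba2>>1)&0x1f = 0x11
type:2 @ bit 6 → (0xeba2>>6)&0x3 = 0x2
slot:4 @ bit 8 → (0xeba2>>8)&0xf = 0xb
chan:3 @ bit 12 → (0xeba2>>12)&0x7 = 0x6  ←
rsvd:1 @ bit 15 → (0xeba2>>15)&0x1 = 0x1

6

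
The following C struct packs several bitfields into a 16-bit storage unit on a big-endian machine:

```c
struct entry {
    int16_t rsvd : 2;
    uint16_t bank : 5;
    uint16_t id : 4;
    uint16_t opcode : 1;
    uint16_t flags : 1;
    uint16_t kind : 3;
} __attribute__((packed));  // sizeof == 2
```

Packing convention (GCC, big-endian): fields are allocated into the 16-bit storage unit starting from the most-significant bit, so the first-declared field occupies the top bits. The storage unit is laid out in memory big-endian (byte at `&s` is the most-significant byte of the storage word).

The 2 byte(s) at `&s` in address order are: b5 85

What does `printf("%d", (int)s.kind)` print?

[0]=0xb5 [1]=0x85 (big-endian) → word 0xb585
rsvd [14+:2] = (word>>14) & 0x3 = 2
bank [9+:5] = (word>>9) & 0x1f = 26
id [5+:4] = (word>>5) & 0xf = 12
opcode [4+:1] = (word>>4) & 0x1 = 0
flags [3+:1] = (word>>3) & 0x1 = 0
kind [0+:3] = (word>>0) & 0x7 = 5  ←

5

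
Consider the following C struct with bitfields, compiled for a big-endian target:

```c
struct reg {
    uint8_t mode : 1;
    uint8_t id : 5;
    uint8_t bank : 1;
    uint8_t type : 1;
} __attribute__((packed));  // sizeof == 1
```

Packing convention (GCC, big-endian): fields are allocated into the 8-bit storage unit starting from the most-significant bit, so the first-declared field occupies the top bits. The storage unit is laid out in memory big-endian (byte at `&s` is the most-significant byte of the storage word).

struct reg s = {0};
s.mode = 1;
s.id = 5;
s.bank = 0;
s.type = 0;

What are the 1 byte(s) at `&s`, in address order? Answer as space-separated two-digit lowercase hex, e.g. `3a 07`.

mode (1b) val=1 bits=0x1 at bit 7: 0x80
id (5b) val=5 bits=0x5 at bit 2: 0x94
bank (1b) val=0 bits=0x0 at bit 1: 0x94
type (1b) val=0 bits=0x0 at bit 0: 0x94
word = 0x94 → big-endian bytes:
  [0]=0x94

94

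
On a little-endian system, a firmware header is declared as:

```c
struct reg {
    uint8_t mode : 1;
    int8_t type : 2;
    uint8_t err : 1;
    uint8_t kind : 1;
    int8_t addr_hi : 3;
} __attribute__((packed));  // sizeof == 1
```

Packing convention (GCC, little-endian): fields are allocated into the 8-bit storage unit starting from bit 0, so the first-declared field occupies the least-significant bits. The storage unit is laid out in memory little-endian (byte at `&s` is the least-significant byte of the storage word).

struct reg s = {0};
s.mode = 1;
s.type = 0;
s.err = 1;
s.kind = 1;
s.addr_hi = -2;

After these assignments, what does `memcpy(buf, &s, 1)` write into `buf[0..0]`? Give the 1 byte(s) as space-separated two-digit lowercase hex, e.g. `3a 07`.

d9

mode:1 = 1 → 0x1 << 0 → word 0x01
type:2 = 0 → 0x0 << 1 → word 0x01
err:1 = 1 → 0x1 << 3 → word 0x09
kind:1 = 1 → 0x1 << 4 → word 0x19
addr_hi:3 = -2 → 0x6 << 5 → word 0xd9
word = 0xd9 → little-endian bytes:
  [0]=0xd9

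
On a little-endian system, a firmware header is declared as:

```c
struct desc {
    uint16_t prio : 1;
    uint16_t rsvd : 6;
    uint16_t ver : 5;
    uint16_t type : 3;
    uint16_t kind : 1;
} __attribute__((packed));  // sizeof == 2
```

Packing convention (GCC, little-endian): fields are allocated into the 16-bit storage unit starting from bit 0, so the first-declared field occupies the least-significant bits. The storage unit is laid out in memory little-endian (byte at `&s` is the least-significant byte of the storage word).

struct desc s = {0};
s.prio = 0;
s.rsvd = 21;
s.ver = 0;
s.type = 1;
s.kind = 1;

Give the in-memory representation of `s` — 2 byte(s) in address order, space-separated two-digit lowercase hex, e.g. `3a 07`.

prio (1b) val=0 bits=0x0 at bit 0: 0x0000
rsvd (6b) val=21 bits=0x15 at bit 1: 0x002a
ver (5b) val=0 bits=0x0 at bit 7: 0x002a
type (3b) val=1 bits=0x1 at bit 12: 0x102a
kind (1b) val=1 bits=0x1 at bit 15: 0x902a
word = 0x902a → little-endian bytes:
  [0]=0x2a  [1]=0x90

2a 90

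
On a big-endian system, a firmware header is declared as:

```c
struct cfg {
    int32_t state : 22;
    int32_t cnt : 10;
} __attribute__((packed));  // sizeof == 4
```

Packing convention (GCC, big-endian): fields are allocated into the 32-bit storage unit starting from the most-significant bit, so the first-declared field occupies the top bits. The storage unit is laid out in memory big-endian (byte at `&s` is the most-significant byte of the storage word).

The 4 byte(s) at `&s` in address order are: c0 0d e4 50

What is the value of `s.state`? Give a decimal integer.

[0]=0xc0 [1]=0x0d [2]=0xe4 [3]=0x50 (big-endian) → word 0xc00de450
state [10+:22] = (word>>10) & 0x3fffff = 3146617  ←
cnt [0+:10] = (word>>0) & 0x3ff = 80
state signed 22b, MSB=1: 3146617 - 4194304 = -1047687

-1047687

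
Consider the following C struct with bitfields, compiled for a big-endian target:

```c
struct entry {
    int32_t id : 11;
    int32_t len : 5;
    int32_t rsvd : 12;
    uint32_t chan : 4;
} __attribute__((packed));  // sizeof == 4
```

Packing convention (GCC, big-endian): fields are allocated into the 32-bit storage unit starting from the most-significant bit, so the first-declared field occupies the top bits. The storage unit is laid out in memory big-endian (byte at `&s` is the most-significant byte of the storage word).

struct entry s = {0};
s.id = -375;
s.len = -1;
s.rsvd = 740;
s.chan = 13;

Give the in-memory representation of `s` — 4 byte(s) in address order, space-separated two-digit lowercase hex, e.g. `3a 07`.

id (11b) val=-375 bits=0x689 at bit 21: 0xd1200000
len (5b) val=-1 bits=0x1f at bit 16: 0xd13f0000
rsvd (12b) val=740 bits=0x2e4 at bit 4: 0xd13f2e40
chan (4b) val=13 bits=0xd at bit 0: 0xd13f2e4d
word = 0xd13f2e4d → big-endian bytes:
  [0]=0xd1  [1]=0x3f  [2]=0x2e  [3]=0x4d

d1 3f 2e 4d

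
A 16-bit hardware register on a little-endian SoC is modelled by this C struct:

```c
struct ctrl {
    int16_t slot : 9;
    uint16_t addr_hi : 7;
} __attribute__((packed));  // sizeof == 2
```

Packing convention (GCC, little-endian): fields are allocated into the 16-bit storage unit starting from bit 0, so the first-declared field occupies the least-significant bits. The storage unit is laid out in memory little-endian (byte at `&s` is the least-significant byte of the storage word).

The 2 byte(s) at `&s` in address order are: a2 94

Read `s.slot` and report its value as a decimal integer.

162

[0]=0xa2 [1]=0x94 (little-endian) → word 0x94a2
slot [0+:9] = (word>>0) & 0x1ff = 162  ←
addr_hi [9+:7] = (word>>9) & 0x7f = 74
slot signed 9b, MSB=0: value = 162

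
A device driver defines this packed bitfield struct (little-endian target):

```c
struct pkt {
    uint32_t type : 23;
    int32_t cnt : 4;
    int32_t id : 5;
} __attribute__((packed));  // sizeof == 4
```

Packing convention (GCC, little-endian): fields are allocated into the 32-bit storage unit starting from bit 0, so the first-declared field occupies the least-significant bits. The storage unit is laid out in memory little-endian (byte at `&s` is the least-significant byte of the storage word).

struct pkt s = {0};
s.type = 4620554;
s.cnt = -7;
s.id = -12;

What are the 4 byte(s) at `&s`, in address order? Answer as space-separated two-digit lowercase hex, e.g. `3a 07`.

type:23 = 4620554 → 0x46810a << 0 → word 0x0046810a
cnt:4 = -7 → 0x9 << 23 → word 0x04c6810a
id:5 = -12 → 0x14 << 27 → word 0xa4c6810a
word = 0xa4c6810a → little-endian bytes:
  [0]=0x0a  [1]=0x81  [2]=0xc6  [3]=0xa4

0a 81 c6 a4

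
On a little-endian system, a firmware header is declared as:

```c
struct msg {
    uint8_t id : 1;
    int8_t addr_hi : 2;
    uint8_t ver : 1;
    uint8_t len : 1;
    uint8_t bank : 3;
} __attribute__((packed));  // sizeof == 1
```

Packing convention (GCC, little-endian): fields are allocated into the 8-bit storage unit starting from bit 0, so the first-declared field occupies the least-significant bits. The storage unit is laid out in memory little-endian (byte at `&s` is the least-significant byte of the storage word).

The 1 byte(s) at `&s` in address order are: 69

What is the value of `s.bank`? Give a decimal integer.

[0]=0x69 (little-endian) → word 0x69
id:1 @ bit 0 → (0x69>>0)&0x1 = 0x1
addr_hi:2 @ bit 1 → (0x69>>1)&0x3 = 0x0
ver:1 @ bit 3 → (0x69>>3)&0x1 = 0x1
len:1 @ bit 4 → (0x69>>4)&0x1 = 0x0
bank:3 @ bit 5 → (0x69>>5)&0x7 = 0x3  ←

3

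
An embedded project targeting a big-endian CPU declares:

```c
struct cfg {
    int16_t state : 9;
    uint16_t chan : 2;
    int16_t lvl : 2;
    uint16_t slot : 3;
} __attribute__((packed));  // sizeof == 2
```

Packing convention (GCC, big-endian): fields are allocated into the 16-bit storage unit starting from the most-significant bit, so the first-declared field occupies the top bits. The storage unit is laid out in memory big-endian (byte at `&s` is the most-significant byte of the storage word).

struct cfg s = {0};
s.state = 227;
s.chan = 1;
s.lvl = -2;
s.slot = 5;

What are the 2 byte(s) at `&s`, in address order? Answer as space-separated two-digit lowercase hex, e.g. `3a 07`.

71 b5

state:9 = 227 → 0xe3 << 7 → word 0x7180
chan:2 = 1 → 0x1 << 5 → word 0x71a0
lvl:2 = -2 → 0x2 << 3 → word 0x71b0
slot:3 = 5 → 0x5 << 0 → word 0x71b5
word = 0x71b5 → big-endian bytes:
  [0]=0x71  [1]=0xb5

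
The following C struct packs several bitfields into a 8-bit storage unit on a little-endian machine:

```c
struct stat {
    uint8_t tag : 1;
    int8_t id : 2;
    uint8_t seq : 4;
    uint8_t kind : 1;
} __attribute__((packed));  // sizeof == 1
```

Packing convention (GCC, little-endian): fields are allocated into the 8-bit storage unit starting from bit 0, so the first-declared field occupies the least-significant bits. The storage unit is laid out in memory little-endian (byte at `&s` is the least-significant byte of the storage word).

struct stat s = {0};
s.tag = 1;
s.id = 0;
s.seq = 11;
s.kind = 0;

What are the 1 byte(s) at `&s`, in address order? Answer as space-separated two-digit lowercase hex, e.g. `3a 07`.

[0+:1] tag=1 & 0x1 = 0x1; word=0x01
[1+:2] id=0 & 0x3 = 0x0; word=0x01
[3+:4] seq=11 & 0xf = 0xb; word=0x59
[7+:1] kind=0 & 0x1 = 0x0; word=0x59
word = 0x59 → little-endian bytes:
  [0]=0x59

59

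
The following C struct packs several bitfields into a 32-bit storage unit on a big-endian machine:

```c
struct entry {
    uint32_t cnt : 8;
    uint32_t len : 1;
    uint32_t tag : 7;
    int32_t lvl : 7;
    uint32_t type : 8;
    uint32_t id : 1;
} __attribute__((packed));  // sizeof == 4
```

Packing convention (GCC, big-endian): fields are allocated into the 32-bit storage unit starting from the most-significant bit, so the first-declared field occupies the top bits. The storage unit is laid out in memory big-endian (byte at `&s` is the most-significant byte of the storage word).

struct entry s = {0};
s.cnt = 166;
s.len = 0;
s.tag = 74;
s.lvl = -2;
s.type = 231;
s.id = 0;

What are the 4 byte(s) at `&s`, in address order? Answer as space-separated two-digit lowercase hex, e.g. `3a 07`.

a6 4a fd ce

cnt:8 = 166 → 0xa6 << 24 → word 0xa6000000
len:1 = 0 → 0x0 << 23 → word 0xa6000000
tag:7 = 74 → 0x4a << 16 → word 0xa64a0000
lvl:7 = -2 → 0x7e << 9 → word 0xa64afc00
type:8 = 231 → 0xe7 << 1 → word 0xa64afdce
id:1 = 0 → 0x0 << 0 → word 0xa64afdce
word = 0xa64afdce → big-endian bytes:
  [0]=0xa6  [1]=0x4a  [2]=0xfd  [3]=0xce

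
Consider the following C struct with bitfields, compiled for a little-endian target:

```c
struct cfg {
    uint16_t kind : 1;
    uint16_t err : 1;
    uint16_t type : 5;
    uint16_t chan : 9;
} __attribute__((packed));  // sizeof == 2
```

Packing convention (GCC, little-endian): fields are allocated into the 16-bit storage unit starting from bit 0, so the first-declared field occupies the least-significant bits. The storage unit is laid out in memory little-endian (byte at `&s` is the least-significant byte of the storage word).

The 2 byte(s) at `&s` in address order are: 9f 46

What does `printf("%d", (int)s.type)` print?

[0]=0x9f [1]=0x46 (little-endian) → word 0x469f
kind:1 @ bit 0 → (0x469f>>0)&0x1 = 0x1
err:1 @ bit 1 → (0x469f>>1)&0x1 = 0x1
type:5 @ bit 2 → (0x469f>>2)&0x1f = 0x7  ←
chan:9 @ bit 7 → (0x469f>>7)&0x1ff = 0x8d

7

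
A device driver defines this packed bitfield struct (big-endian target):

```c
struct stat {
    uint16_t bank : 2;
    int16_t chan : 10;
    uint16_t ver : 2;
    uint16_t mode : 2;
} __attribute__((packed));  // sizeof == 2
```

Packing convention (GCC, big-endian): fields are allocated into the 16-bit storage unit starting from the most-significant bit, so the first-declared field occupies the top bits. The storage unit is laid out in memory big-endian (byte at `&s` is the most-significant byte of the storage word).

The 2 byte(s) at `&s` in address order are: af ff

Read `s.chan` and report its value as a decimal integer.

[0]=0xaf [1]=0xff (big-endian) → word 0xafff
bank:2 @ bit 14 → (0xafff>>14)&0x3 = 0x2
chan:10 @ bit 4 → (0xafff>>4)&0x3ff = 0x2ff  ←
ver:2 @ bit 2 → (0xafff>>2)&0x3 = 0x3
mode:2 @ bit 0 → (0xafff>>0)&0x3 = 0x3
chan signed 10b, MSB=1: 767 - 1024 = -257

-257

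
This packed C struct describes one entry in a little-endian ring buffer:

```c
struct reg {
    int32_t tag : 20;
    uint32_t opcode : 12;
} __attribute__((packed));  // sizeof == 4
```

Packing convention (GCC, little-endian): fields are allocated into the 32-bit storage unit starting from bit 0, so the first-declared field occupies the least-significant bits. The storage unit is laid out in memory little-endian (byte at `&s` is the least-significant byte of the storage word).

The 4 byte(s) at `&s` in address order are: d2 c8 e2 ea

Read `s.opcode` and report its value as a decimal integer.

[0]=0xd2 [1]=0xc8 [2]=0xe2 [3]=0xea (little-endian) → word 0xeae2c8d2
tag [0+:20] = (word>>0) & 0xfffff = 182482
opcode [20+:12] = (word>>20) & 0xfff = 3758  ←

3758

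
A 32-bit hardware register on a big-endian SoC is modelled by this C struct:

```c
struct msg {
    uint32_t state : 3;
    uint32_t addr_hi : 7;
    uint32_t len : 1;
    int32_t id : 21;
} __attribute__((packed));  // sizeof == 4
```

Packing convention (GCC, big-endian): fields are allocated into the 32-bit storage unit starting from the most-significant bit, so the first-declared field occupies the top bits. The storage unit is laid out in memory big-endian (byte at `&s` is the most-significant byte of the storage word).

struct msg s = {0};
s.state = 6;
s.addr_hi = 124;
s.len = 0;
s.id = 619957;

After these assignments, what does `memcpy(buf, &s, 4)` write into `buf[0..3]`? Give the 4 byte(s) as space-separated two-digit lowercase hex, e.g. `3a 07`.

state:3 = 6 → 0x6 << 29 → word 0xc0000000
addr_hi:7 = 124 → 0x7c << 22 → word 0xdf000000
len:1 = 0 → 0x0 << 21 → word 0xdf000000
id:21 = 619957 → 0x975b5 << 0 → word 0xdf0975b5
word = 0xdf0975b5 → big-endian bytes:
  [0]=0xdf  [1]=0x09  [2]=0x75  [3]=0xb5

df 09 75 b5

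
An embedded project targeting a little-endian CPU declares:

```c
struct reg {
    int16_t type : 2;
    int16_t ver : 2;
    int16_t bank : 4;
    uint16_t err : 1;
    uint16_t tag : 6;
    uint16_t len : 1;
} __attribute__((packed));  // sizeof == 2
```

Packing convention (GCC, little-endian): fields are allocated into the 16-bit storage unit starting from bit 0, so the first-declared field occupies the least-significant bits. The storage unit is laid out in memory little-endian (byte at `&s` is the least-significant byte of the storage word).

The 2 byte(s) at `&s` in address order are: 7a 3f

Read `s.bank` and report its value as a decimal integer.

7

[0]=0x7a [1]=0x3f (little-endian) → word 0x3f7a
type [0+:2] = (word>>0) & 0x3 = 2
ver [2+:2] = (word>>2) & 0x3 = 2
bank [4+:4] = (word>>4) & 0xf = 7  ←
err [8+:1] = (word>>8) & 0x1 = 1
tag [9+:6] = (word>>9) & 0x3f = 31
len [15+:1] = (word>>15) & 0x1 = 0
bank signed 4b, MSB=0: value = 7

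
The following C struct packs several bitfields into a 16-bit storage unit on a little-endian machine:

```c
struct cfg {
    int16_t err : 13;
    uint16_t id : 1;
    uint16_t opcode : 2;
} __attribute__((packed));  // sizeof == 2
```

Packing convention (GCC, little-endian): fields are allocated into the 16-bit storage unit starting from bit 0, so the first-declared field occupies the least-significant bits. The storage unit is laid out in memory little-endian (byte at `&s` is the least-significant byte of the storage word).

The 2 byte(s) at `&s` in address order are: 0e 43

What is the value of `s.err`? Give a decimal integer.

782

[0]=0x0e [1]=0x43 (little-endian) → word 0x430e
err:13 @ bit 0 → (0x430e>>0)&0x1fff = 0x30e  ←
id:1 @ bit 13 → (0x430e>>13)&0x1 = 0x0
opcode:2 @ bit 14 → (0x430e>>14)&0x3 = 0x1
err signed 13b, MSB=0: value = 782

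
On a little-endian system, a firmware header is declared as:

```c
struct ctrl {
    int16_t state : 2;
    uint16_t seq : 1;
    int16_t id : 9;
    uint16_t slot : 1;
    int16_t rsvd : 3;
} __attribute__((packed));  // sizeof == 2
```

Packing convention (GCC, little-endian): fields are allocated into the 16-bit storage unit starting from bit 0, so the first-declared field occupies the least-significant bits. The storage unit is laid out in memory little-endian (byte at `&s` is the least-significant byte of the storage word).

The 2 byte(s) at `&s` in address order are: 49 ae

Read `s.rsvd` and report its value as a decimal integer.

[0]=0x49 [1]=0xae (little-endian) → word 0xae49
state:2 @ bit 0 → (0xae49>>0)&0x3 = 0x1
seq:1 @ bit 2 → (0xae49>>2)&0x1 = 0x0
id:9 @ bit 3 → (0xae49>>3)&0x1ff = 0x1c9
slot:1 @ bit 12 → (0xae49>>12)&0x1 = 0x0
rsvd:3 @ bit 13 → (0xae49>>13)&0x7 = 0x5  ←
rsvd signed 3b, MSB=1: 5 - 8 = -3

-3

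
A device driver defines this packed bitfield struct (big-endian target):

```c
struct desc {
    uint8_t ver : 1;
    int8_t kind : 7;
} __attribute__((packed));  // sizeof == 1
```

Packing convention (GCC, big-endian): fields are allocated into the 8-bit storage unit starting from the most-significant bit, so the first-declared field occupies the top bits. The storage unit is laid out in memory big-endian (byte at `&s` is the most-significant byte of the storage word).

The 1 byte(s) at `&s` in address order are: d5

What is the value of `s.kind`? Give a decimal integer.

[0]=0xd5 (big-endian) → word 0xd5
ver [7+:1] = (word>>7) & 0x1 = 1
kind [0+:7] = (word>>0) & 0x7f = 85  ←
kind signed 7b, MSB=1: 85 - 128 = -43

-43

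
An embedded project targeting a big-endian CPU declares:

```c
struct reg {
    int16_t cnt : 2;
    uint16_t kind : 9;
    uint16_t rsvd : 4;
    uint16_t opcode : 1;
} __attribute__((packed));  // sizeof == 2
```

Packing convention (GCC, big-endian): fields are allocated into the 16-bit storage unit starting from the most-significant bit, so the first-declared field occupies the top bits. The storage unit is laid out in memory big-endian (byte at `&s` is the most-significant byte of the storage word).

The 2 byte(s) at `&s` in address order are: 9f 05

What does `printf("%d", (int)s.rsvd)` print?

2

[0]=0x9f [1]=0x05 (big-endian) → word 0x9f05
cnt [14+:2] = (word>>14) & 0x3 = 2
kind [5+:9] = (word>>5) & 0x1ff = 248
rsvd [1+:4] = (word>>1) & 0xf = 2  ←
opcode [0+:1] = (word>>0) & 0x1 = 1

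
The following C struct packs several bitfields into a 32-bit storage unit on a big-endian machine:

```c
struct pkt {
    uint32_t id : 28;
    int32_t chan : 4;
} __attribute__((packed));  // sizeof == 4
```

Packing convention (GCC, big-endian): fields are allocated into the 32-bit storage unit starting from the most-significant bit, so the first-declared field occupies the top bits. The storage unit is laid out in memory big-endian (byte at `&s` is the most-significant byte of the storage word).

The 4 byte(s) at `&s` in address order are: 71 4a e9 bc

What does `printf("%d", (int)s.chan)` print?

-4

[0]=0x71 [1]=0x4a [2]=0xe9 [3]=0xbc (big-endian) → word 0x714ae9bc
id [4+:28] = (word>>4) & 0xfffffff = 118795931
chan [0+:4] = (word>>0) & 0xf = 12  ←
chan signed 4b, MSB=1: 12 - 16 = -4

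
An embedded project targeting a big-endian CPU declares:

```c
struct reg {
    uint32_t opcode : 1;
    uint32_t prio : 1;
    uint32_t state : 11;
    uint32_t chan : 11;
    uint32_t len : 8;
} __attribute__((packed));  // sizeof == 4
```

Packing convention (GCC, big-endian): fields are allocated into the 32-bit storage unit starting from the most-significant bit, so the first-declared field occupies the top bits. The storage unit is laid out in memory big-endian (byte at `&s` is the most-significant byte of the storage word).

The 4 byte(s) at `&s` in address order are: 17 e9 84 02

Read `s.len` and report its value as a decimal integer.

2

[0]=0x17 [1]=0xe9 [2]=0x84 [3]=0x02 (big-endian) → word 0x17e98402
opcode [31+:1] = (word>>31) & 0x1 = 0
prio [30+:1] = (word>>30) & 0x1 = 0
state [19+:11] = (word>>19) & 0x7ff = 765
chan [8+:11] = (word>>8) & 0x7ff = 388
len [0+:8] = (word>>0) & 0xff = 2  ←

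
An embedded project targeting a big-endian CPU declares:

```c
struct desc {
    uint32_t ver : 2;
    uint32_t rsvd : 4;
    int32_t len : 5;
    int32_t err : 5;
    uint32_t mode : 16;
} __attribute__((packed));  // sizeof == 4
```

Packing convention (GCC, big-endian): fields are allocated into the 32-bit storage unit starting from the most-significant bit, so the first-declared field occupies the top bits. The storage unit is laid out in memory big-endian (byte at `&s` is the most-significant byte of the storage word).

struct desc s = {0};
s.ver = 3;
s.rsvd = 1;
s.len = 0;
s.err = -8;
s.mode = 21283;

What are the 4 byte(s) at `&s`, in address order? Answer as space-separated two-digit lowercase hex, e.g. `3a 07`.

c4 18 53 23

ver:2 = 3 → 0x3 << 30 → word 0xc0000000
rsvd:4 = 1 → 0x1 << 26 → word 0xc4000000
len:5 = 0 → 0x0 << 21 → word 0xc4000000
err:5 = -8 → 0x18 << 16 → word 0xc4180000
mode:16 = 21283 → 0x5323 << 0 → word 0xc4185323
word = 0xc4185323 → big-endian bytes:
  [0]=0xc4  [1]=0x18  [2]=0x53  [3]=0x23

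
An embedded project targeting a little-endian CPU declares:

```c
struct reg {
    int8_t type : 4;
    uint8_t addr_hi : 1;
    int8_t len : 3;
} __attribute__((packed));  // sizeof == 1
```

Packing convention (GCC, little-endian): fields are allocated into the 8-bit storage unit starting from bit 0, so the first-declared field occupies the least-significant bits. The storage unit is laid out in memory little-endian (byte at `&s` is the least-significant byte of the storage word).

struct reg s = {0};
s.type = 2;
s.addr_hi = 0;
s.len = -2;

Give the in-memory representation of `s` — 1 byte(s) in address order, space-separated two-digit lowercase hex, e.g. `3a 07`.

c2

type:4 = 2 → 0x2 << 0 → word 0x02
addr_hi:1 = 0 → 0x0 << 4 → word 0x02
len:3 = -2 → 0x6 << 5 → word 0xc2
word = 0xc2 → little-endian bytes:
  [0]=0xc2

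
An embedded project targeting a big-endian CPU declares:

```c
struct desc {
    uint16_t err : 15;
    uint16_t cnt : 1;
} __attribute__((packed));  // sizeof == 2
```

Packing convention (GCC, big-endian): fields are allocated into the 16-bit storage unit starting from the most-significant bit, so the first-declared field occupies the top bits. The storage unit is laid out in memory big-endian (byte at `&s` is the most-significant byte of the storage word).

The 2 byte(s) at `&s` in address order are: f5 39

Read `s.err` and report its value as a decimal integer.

31388

[0]=0xf5 [1]=0x39 (big-endian) → word 0xf539
err [1+:15] = (word>>1) & 0x7fff = 31388  ←
cnt [0+:1] = (word>>0) & 0x1 = 1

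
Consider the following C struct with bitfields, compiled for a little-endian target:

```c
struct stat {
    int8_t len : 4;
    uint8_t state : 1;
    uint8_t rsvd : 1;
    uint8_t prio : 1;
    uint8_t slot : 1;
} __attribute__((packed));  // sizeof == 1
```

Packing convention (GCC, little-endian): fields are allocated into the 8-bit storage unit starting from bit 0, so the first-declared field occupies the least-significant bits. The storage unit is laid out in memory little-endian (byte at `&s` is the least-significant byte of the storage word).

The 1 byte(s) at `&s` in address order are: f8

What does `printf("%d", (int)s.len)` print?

[0]=0xf8 (little-endian) → word 0xf8
len:4 @ bit 0 → (0xf8>>0)&0xf = 0x8  ←
state:1 @ bit 4 → (0xf8>>4)&0x1 = 0x1
rsvd:1 @ bit 5 → (0xf8>>5)&0x1 = 0x1
prio:1 @ bit 6 → (0xf8>>6)&0x1 = 0x1
slot:1 @ bit 7 → (0xf8>>7)&0x1 = 0x1
len signed 4b, MSB=1: 8 - 16 = -8

-8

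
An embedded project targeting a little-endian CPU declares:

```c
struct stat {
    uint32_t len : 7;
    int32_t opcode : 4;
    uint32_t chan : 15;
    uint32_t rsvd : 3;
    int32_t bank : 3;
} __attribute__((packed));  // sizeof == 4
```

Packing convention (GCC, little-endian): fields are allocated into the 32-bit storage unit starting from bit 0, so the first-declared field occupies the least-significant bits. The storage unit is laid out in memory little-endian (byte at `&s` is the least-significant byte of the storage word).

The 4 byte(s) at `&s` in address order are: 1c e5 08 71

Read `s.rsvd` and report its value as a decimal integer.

[0]=0x1c [1]=0xe5 [2]=0x08 [3]=0x71 (little-endian) → word 0x7108e51c
len:7 @ bit 0 → (0x7108e51c>>0)&0x7f = 0x1c
opcode:4 @ bit 7 → (0x7108e51c>>7)&0xf = 0xa
chan:15 @ bit 11 → (0x7108e51c>>11)&0x7fff = 0x211c
rsvd:3 @ bit 26 → (0x7108e51c>>26)&0x7 = 0x4  ←
bank:3 @ bit 29 → (0x7108e51c>>29)&0x7 = 0x3

4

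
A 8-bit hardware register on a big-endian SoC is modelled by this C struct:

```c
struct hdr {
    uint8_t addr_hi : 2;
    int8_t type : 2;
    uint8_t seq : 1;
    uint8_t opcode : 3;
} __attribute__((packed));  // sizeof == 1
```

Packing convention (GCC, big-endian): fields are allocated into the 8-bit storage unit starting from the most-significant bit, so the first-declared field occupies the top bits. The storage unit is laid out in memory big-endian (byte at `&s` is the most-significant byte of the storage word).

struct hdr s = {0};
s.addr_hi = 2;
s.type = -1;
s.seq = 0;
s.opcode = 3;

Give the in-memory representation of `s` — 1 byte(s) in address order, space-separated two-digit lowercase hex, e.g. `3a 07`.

b3

addr_hi (2b) val=2 bits=0x2 at bit 6: 0x80
type (2b) val=-1 bits=0x3 at bit 4: 0xb0
seq (1b) val=0 bits=0x0 at bit 3: 0xb0
opcode (3b) val=3 bits=0x3 at bit 0: 0xb3
word = 0xb3 → big-endian bytes:
  [0]=0xb3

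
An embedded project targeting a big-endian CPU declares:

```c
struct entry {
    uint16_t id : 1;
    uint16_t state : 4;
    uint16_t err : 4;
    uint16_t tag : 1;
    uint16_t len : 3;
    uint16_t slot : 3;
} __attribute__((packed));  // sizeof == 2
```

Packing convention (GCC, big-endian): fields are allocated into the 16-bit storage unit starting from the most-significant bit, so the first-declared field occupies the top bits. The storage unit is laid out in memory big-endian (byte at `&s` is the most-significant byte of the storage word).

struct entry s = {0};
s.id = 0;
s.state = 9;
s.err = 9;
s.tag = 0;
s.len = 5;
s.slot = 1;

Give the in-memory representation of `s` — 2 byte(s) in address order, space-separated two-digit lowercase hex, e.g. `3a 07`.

id (1b) val=0 bits=0x0 at bit 15: 0x0000
state (4b) val=9 bits=0x9 at bit 11: 0x4800
err (4b) val=9 bits=0x9 at bit 7: 0x4c80
tag (1b) val=0 bits=0x0 at bit 6: 0x4c80
len (3b) val=5 bits=0x5 at bit 3: 0x4ca8
slot (3b) val=1 bits=0x1 at bit 0: 0x4ca9
word = 0x4ca9 → big-endian bytes:
  [0]=0x4c  [1]=0xa9

4c a9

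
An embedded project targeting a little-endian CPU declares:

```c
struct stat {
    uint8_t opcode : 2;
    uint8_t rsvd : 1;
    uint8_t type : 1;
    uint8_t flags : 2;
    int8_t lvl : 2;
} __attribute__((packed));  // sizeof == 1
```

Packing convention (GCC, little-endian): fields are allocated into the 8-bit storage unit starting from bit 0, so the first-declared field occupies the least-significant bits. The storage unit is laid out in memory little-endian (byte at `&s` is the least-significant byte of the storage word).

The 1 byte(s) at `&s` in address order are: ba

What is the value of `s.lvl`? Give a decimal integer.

-2

[0]=0xba (little-endian) → word 0xba
opcode:2 @ bit 0 → (0xba>>0)&0x3 = 0x2
rsvd:1 @ bit 2 → (0xba>>2)&0x1 = 0x0
type:1 @ bit 3 → (0xba>>3)&0x1 = 0x1
flags:2 @ bit 4 → (0xba>>4)&0x3 = 0x3
lvl:2 @ bit 6 → (0xba>>6)&0x3 = 0x2  ←
lvl signed 2b, MSB=1: 2 - 4 = -2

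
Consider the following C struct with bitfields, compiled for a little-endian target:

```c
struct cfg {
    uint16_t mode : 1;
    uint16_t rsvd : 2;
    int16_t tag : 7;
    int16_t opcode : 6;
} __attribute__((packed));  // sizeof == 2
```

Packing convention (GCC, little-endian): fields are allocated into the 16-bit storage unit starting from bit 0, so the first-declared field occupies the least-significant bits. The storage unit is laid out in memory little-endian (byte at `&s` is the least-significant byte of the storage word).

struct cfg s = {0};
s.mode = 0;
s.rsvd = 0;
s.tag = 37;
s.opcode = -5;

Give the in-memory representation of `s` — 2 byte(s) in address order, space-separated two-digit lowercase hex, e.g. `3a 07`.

mode (1b) val=0 bits=0x0 at bit 0: 0x0000
rsvd (2b) val=0 bits=0x0 at bit 1: 0x0000
tag (7b) val=37 bits=0x25 at bit 3: 0x0128
opcode (6b) val=-5 bits=0x3b at bit 10: 0xed28
word = 0xed28 → little-endian bytes:
  [0]=0x28  [1]=0xed

28 ed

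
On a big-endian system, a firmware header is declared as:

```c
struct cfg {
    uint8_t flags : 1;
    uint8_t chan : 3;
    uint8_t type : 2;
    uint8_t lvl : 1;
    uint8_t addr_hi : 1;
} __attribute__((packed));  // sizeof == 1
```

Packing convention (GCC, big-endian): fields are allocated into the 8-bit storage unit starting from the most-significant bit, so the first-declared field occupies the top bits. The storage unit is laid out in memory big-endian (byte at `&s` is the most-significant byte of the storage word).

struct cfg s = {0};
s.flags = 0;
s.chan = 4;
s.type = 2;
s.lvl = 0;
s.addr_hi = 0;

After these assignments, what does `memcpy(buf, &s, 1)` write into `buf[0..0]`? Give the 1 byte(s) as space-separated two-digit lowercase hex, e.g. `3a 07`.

48

[7+:1] flags=0 & 0x1 = 0x0; word=0x00
[4+:3] chan=4 & 0x7 = 0x4; word=0x40
[2+:2] type=2 & 0x3 = 0x2; word=0x48
[1+:1] lvl=0 & 0x1 = 0x0; word=0x48
[0+:1] addr_hi=0 & 0x1 = 0x0; word=0x48
word = 0x48 → big-endian bytes:
  [0]=0x48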